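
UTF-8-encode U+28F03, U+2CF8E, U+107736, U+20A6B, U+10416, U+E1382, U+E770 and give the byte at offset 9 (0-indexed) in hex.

0x87

U+28F03 → 4-byte form F0 A8 BC 83 at offsets 0–3.
U+2CF8E → 4-byte form F0 AC BE 8E at offsets 4–7.
U+107736 → 4-byte form F4 87 9C B6 at offsets 8–11.
Offset 9 falls in char 3's range; it's byte 2 of F4 87 9C B6 = 0x87.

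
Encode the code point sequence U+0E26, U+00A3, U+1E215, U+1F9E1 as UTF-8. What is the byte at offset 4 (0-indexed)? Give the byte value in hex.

0xA3

U+0E26 → 3-byte form E0 B8 A6 at offsets 0–2.
U+00A3 → 2-byte form C2 A3 at offsets 3–4.
Offset 4 falls in char 2's range; it's byte 2 of C2 A3 = 0xA3.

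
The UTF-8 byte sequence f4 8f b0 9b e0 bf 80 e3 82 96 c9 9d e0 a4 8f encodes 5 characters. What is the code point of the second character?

U+0FC0

Offset 0: leading byte 0xF4 = 11110100 → 4-byte char #1 = F4 8F B0 9B.
Offset 4: leading byte 0xE0 = 11100000 → 3-byte char #2 = E0 BF 80.
Leading byte 0xE0 = 11100000 matches 1110xxxx → 3-byte sequence.
Byte 1: 0xE0 = 11100000, payload 0000 (4 bits).
Byte 2: 0xBF = 10111111 (10xxxxxx ✓), payload 111111.
Byte 3: 0x80 = 10000000 (10xxxxxx ✓), payload 000000.
Concatenate: 0000111111000000 = 0xFC0 (16 bits → U+0FC0).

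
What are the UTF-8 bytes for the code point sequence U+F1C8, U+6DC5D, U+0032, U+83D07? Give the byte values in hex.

U+F1C8: 3-byte form → EF 87 88.
U+6DC5D: 4-byte form → F1 AD B1 9D.
U+0032: 1-byte form → 32.
U+83D07: 4-byte form → F2 83 B4 87.
Concatenated (12 bytes): EF 87 88 F1 AD B1 9D 32 F2 83 B4 87.

EF 87 88 F1 AD B1 9D 32 F2 83 B4 87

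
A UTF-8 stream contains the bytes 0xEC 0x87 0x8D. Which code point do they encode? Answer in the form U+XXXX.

Leading byte 0xEC = 11101100 matches 1110xxxx → 3-byte sequence.
Byte 1: 0xEC = 11101100, payload 1100 (4 bits).
Byte 2: 0x87 = 10000111 (10xxxxxx ✓), payload 000111.
Byte 3: 0x8D = 10001101 (10xxxxxx ✓), payload 001101.
Concatenate: 1100000111001101 = 0xC1CD (16 bits → U+C1CD).

U+C1CD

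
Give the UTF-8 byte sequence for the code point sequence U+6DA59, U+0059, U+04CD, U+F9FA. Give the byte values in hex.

F1 AD A9 99 59 D3 8D EF A7 BA

U+6DA59: 4-byte form → F1 AD A9 99.
U+0059: 1-byte form → 59.
U+04CD: 2-byte form → D3 8D.
U+F9FA: 3-byte form → EF A7 BA.
Concatenated (10 bytes): F1 AD A9 99 59 D3 8D EF A7 BA.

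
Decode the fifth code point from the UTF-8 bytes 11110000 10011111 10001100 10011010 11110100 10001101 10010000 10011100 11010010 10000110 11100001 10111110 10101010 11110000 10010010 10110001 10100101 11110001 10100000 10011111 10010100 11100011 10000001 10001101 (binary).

Offset 0: leading byte 0xF0 = 11110000 → 4-byte char #1 = F0 9F 8C 9A.
Offset 4: leading byte 0xF4 = 11110100 → 4-byte char #2 = F4 8D 90 9C.
Offset 8: leading byte 0xD2 = 11010010 → 2-byte char #3 = D2 86.
Offset 10: leading byte 0xE1 = 11100001 → 3-byte char #4 = E1 BE AA.
Offset 13: leading byte 0xF0 = 11110000 → 4-byte char #5 = F0 92 B1 A5.
Leading byte 0xF0 = 11110000 matches 11110xxx → 4-byte sequence.
Byte 1: 0xF0 = 11110000, payload 000 (3 bits).
Byte 2: 0x92 = 10010010 (10xxxxxx ✓), payload 010010.
Byte 3: 0xB1 = 10110001 (10xxxxxx ✓), payload 110001.
Byte 4: 0xA5 = 10100101 (10xxxxxx ✓), payload 100101.
Concatenate: 000010010110001100101 = 0x12C65 (21 bits → U+12C65).

U+12C65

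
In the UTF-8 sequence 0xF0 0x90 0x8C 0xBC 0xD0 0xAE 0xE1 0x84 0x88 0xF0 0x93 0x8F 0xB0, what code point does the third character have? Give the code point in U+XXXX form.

U+1108

Offset 0: leading byte 0xF0 = 11110000 → 4-byte char #1 = F0 90 8C BC.
Offset 4: leading byte 0xD0 = 11010000 → 2-byte char #2 = D0 AE.
Offset 6: leading byte 0xE1 = 11100001 → 3-byte char #3 = E1 84 88.
Leading byte 0xE1 = 11100001 matches 1110xxxx → 3-byte sequence.
Byte 1: 0xE1 = 11100001, payload 0001 (4 bits).
Byte 2: 0x84 = 10000100 (10xxxxxx ✓), payload 000100.
Byte 3: 0x88 = 10001000 (10xxxxxx ✓), payload 001000.
Concatenate: 0001000100001000 = 0x1108 (16 bits → U+1108).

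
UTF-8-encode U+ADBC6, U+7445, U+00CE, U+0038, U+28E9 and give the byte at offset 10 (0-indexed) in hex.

U+ADBC6 → 4-byte form F2 AD AF 86 at offsets 0–3.
U+7445 → 3-byte form E7 91 85 at offsets 4–6.
U+00CE → 2-byte form C3 8E at offsets 7–8.
U+0038 → 1-byte form 38 at offsets 9–9.
U+28E9 → 3-byte form E2 A3 A9 at offsets 10–12.
Offset 10 falls in char 5's range; it's byte 1 of E2 A3 A9 = 0xE2.

0xE2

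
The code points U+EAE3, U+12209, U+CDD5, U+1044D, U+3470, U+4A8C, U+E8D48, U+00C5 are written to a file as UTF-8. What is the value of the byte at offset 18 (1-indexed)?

1-indexed offset 18 is 0-indexed offset 17.
U+EAE3 → 3-byte form EE AB A3 at offsets 0–2.
U+12209 → 4-byte form F0 92 88 89 at offsets 3–6.
U+CDD5 → 3-byte form EC B7 95 at offsets 7–9.
U+1044D → 4-byte form F0 90 91 8D at offsets 10–13.
U+3470 → 3-byte form E3 91 B0 at offsets 14–16.
U+4A8C → 3-byte form E4 AA 8C at offsets 17–19.
Offset 17 falls in char 6's range; it's byte 1 of E4 AA 8C = 0xE4.

0xE4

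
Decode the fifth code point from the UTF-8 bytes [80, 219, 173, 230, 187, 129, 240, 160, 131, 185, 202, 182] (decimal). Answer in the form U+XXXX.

Offset 0: leading byte 0x50 = 01010000 → 1-byte char #1 = 50.
Offset 1: leading byte 0xDB = 11011011 → 2-byte char #2 = DB AD.
Offset 3: leading byte 0xE6 = 11100110 → 3-byte char #3 = E6 BB 81.
Offset 6: leading byte 0xF0 = 11110000 → 4-byte char #4 = F0 A0 83 B9.
Offset 10: leading byte 0xCA = 11001010 → 2-byte char #5 = CA B6.
Leading byte 0xCA = 11001010 matches 110xxxxx → 2-byte sequence.
Byte 1: 0xCA = 11001010, payload 01010 (5 bits).
Byte 2: 0xB6 = 10110110 (10xxxxxx ✓), payload 110110.
Concatenate: 01010110110 = 0x2B6 (11 bits → U+02B6).

U+02B6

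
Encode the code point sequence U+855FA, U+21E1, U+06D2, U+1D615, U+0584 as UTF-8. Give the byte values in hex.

U+855FA: 4-byte form → F2 85 97 BA.
U+21E1: 3-byte form → E2 87 A1.
U+06D2: 2-byte form → DB 92.
U+1D615: 4-byte form → F0 9D 98 95.
U+0584: 2-byte form → D6 84.
Concatenated (15 bytes): F2 85 97 BA E2 87 A1 DB 92 F0 9D 98 95 D6 84.

F2 85 97 BA E2 87 A1 DB 92 F0 9D 98 95 D6 84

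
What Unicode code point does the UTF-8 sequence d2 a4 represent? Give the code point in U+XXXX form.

Leading byte 0xD2 = 11010010 matches 110xxxxx → 2-byte sequence.
Byte 1: 0xD2 = 11010010, payload 10010 (5 bits).
Byte 2: 0xA4 = 10100100 (10xxxxxx ✓), payload 100100.
Concatenate: 10010100100 = 0x4A4 (11 bits → U+04A4).

U+04A4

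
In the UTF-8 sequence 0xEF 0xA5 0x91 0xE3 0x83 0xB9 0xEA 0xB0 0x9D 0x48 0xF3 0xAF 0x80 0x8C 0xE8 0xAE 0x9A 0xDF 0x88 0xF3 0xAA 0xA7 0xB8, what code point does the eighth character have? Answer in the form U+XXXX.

U+EA9F8

Offset 0: leading byte 0xEF = 11101111 → 3-byte char #1 = EF A5 91.
Offset 3: leading byte 0xE3 = 11100011 → 3-byte char #2 = E3 83 B9.
Offset 6: leading byte 0xEA = 11101010 → 3-byte char #3 = EA B0 9D.
Offset 9: leading byte 0x48 = 01001000 → 1-byte char #4 = 48.
Offset 10: leading byte 0xF3 = 11110011 → 4-byte char #5 = F3 AF 80 8C.
Offset 14: leading byte 0xE8 = 11101000 → 3-byte char #6 = E8 AE 9A.
Offset 17: leading byte 0xDF = 11011111 → 2-byte char #7 = DF 88.
Offset 19: leading byte 0xF3 = 11110011 → 4-byte char #8 = F3 AA A7 B8.
Leading byte 0xF3 = 11110011 matches 11110xxx → 4-byte sequence.
Byte 1: 0xF3 = 11110011, payload 011 (3 bits).
Byte 2: 0xAA = 10101010 (10xxxxxx ✓), payload 101010.
Byte 3: 0xA7 = 10100111 (10xxxxxx ✓), payload 100111.
Byte 4: 0xB8 = 10111000 (10xxxxxx ✓), payload 111000.
Concatenate: 011101010100111111000 = 0xEA9F8 (21 bits → U+EA9F8).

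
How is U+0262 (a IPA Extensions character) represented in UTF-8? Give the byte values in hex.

C9 A2

U+0262 = 0x262 = 610 decimal. In range U+0080–U+07FF → 2-byte form: 110xxxxx 10xxxxxx.
Binary (11 bits): 01001100010.
Split 5+6: 01001 | 100010.
Byte 1: 11001001 = 0xC9.
Byte 2: 10100010 = 0xA2.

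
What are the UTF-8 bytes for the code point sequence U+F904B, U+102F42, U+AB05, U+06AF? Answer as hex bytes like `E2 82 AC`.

F3 B9 81 8B F4 82 BD 82 EA AC 85 DA AF

U+F904B: 4-byte form → F3 B9 81 8B.
U+102F42: 4-byte form → F4 82 BD 82.
U+AB05: 3-byte form → EA AC 85.
U+06AF: 2-byte form → DA AF.
Concatenated (13 bytes): F3 B9 81 8B F4 82 BD 82 EA AC 85 DA AF.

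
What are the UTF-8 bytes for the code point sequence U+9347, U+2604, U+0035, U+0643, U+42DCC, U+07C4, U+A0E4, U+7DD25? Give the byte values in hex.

E9 8D 87 E2 98 84 35 D9 83 F1 82 B7 8C DF 84 EA 83 A4 F1 BD B4 A5

U+9347: 3-byte form → E9 8D 87.
U+2604: 3-byte form → E2 98 84.
U+0035: 1-byte form → 35.
U+0643: 2-byte form → D9 83.
U+42DCC: 4-byte form → F1 82 B7 8C.
U+07C4: 2-byte form → DF 84.
U+A0E4: 3-byte form → EA 83 A4.
U+7DD25: 4-byte form → F1 BD B4 A5.
Concatenated (22 bytes): E9 8D 87 E2 98 84 35 D9 83 F1 82 B7 8C DF 84 EA 83 A4 F1 BD B4 A5.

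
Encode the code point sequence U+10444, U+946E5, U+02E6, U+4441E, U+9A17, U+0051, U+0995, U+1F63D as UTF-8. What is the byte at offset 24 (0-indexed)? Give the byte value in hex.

U+10444 → 4-byte form F0 90 91 84 at offsets 0–3.
U+946E5 → 4-byte form F2 94 9B A5 at offsets 4–7.
U+02E6 → 2-byte form CB A6 at offsets 8–9.
U+4441E → 4-byte form F1 84 90 9E at offsets 10–13.
U+9A17 → 3-byte form E9 A8 97 at offsets 14–16.
U+0051 → 1-byte form 51 at offsets 17–17.
U+0995 → 3-byte form E0 A6 95 at offsets 18–20.
U+1F63D → 4-byte form F0 9F 98 BD at offsets 21–24.
Offset 24 falls in char 8's range; it's byte 4 of F0 9F 98 BD = 0xBD.

0xBD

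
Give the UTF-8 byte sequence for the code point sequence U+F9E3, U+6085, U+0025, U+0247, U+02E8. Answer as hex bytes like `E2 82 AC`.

U+F9E3: 3-byte form → EF A7 A3.
U+6085: 3-byte form → E6 82 85.
U+0025: 1-byte form → 25.
U+0247: 2-byte form → C9 87.
U+02E8: 2-byte form → CB A8.
Concatenated (11 bytes): EF A7 A3 E6 82 85 25 C9 87 CB A8.

EF A7 A3 E6 82 85 25 C9 87 CB A8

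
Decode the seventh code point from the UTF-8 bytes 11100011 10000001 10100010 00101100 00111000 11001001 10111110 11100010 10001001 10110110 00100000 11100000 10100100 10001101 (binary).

U+090D

Offset 0: leading byte 0xE3 = 11100011 → 3-byte char #1 = E3 81 A2.
Offset 3: leading byte 0x2C = 00101100 → 1-byte char #2 = 2C.
Offset 4: leading byte 0x38 = 00111000 → 1-byte char #3 = 38.
Offset 5: leading byte 0xC9 = 11001001 → 2-byte char #4 = C9 BE.
Offset 7: leading byte 0xE2 = 11100010 → 3-byte char #5 = E2 89 B6.
Offset 10: leading byte 0x20 = 00100000 → 1-byte char #6 = 20.
Offset 11: leading byte 0xE0 = 11100000 → 3-byte char #7 = E0 A4 8D.
Leading byte 0xE0 = 11100000 matches 1110xxxx → 3-byte sequence.
Byte 1: 0xE0 = 11100000, payload 0000 (4 bits).
Byte 2: 0xA4 = 10100100 (10xxxxxx ✓), payload 100100.
Byte 3: 0x8D = 10001101 (10xxxxxx ✓), payload 001101.
Concatenate: 0000100100001101 = 0x90D (16 bits → U+090D).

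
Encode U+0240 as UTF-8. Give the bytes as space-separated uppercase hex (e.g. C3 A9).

C9 80

U+0240 = 0x240 = 576 decimal. In range U+0080–U+07FF → 2-byte form: 110xxxxx 10xxxxxx.
Binary (11 bits): 01001000000.
Split 5+6: 01001 | 000000.
Byte 1: 11001001 = 0xC9.
Byte 2: 10000000 = 0x80.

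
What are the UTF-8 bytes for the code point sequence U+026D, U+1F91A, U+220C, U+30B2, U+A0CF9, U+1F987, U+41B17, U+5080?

U+026D: 2-byte form → C9 AD.
U+1F91A: 4-byte form → F0 9F A4 9A.
U+220C: 3-byte form → E2 88 8C.
U+30B2: 3-byte form → E3 82 B2.
U+A0CF9: 4-byte form → F2 A0 B3 B9.
U+1F987: 4-byte form → F0 9F A6 87.
U+41B17: 4-byte form → F1 81 AC 97.
U+5080: 3-byte form → E5 82 80.
Concatenated (27 bytes): C9 AD F0 9F A4 9A E2 88 8C E3 82 B2 F2 A0 B3 B9 F0 9F A6 87 F1 81 AC 97 E5 82 80.

C9 AD F0 9F A4 9A E2 88 8C E3 82 B2 F2 A0 B3 B9 F0 9F A6 87 F1 81 AC 97 E5 82 80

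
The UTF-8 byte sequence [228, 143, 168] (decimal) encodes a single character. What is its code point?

U+43E8

Leading byte 0xE4 = 11100100 matches 1110xxxx → 3-byte sequence.
Byte 1: 0xE4 = 11100100, payload 0100 (4 bits).
Byte 2: 0x8F = 10001111 (10xxxxxx ✓), payload 001111.
Byte 3: 0xA8 = 10101000 (10xxxxxx ✓), payload 101000.
Concatenate: 0100001111101000 = 0x43E8 (16 bits → U+43E8).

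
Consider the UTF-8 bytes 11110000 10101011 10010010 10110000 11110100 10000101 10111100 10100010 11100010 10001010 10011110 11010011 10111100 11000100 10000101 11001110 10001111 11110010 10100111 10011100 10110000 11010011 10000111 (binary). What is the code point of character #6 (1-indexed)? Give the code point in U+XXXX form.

Offset 0: leading byte 0xF0 = 11110000 → 4-byte char #1 = F0 AB 92 B0.
Offset 4: leading byte 0xF4 = 11110100 → 4-byte char #2 = F4 85 BC A2.
Offset 8: leading byte 0xE2 = 11100010 → 3-byte char #3 = E2 8A 9E.
Offset 11: leading byte 0xD3 = 11010011 → 2-byte char #4 = D3 BC.
Offset 13: leading byte 0xC4 = 11000100 → 2-byte char #5 = C4 85.
Offset 15: leading byte 0xCE = 11001110 → 2-byte char #6 = CE 8F.
Leading byte 0xCE = 11001110 matches 110xxxxx → 2-byte sequence.
Byte 1: 0xCE = 11001110, payload 01110 (5 bits).
Byte 2: 0x8F = 10001111 (10xxxxxx ✓), payload 001111.
Concatenate: 01110001111 = 0x38F (11 bits → U+038F).

U+038F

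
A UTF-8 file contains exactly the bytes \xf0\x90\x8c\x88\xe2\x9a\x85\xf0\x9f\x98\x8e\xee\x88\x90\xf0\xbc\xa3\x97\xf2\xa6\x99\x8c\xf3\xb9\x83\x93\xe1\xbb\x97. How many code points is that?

Byte at offset 0: 0xF0 = 11110000 → 4-byte char (#1). Advance 4.
Byte at offset 4: 0xE2 = 11100010 → 3-byte char (#2). Advance 3.
Byte at offset 7: 0xF0 = 11110000 → 4-byte char (#3). Advance 4.
Byte at offset 11: 0xEE = 11101110 → 3-byte char (#4). Advance 3.
Byte at offset 14: 0xF0 = 11110000 → 4-byte char (#5). Advance 4.
Byte at offset 18: 0xF2 = 11110010 → 4-byte char (#6). Advance 4.
Byte at offset 22: 0xF3 = 11110011 → 4-byte char (#7). Advance 4.
Byte at offset 26: 0xE1 = 11100001 → 3-byte char (#8). Advance 3.
Reached end at offset 29 after 8 code points.

8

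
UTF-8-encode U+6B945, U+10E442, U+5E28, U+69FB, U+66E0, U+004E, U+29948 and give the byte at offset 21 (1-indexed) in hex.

0xA5

1-indexed offset 21 is 0-indexed offset 20.
U+6B945 → 4-byte form F1 AB A5 85 at offsets 0–3.
U+10E442 → 4-byte form F4 8E 91 82 at offsets 4–7.
U+5E28 → 3-byte form E5 B8 A8 at offsets 8–10.
U+69FB → 3-byte form E6 A7 BB at offsets 11–13.
U+66E0 → 3-byte form E6 9B A0 at offsets 14–16.
U+004E → 1-byte form 4E at offsets 17–17.
U+29948 → 4-byte form F0 A9 A5 88 at offsets 18–21.
Offset 20 falls in char 7's range; it's byte 3 of F0 A9 A5 88 = 0xA5.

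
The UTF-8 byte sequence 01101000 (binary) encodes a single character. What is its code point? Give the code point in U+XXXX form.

U+0068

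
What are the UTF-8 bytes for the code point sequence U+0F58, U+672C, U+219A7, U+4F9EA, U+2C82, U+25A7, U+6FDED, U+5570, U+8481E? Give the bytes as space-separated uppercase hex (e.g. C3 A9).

U+0F58: 3-byte form → E0 BD 98.
U+672C: 3-byte form → E6 9C AC.
U+219A7: 4-byte form → F0 A1 A6 A7.
U+4F9EA: 4-byte form → F1 8F A7 AA.
U+2C82: 3-byte form → E2 B2 82.
U+25A7: 3-byte form → E2 96 A7.
U+6FDED: 4-byte form → F1 AF B7 AD.
U+5570: 3-byte form → E5 95 B0.
U+8481E: 4-byte form → F2 84 A0 9E.
Concatenated (31 bytes): E0 BD 98 E6 9C AC F0 A1 A6 A7 F1 8F A7 AA E2 B2 82 E2 96 A7 F1 AF B7 AD E5 95 B0 F2 84 A0 9E.

E0 BD 98 E6 9C AC F0 A1 A6 A7 F1 8F A7 AA E2 B2 82 E2 96 A7 F1 AF B7 AD E5 95 B0 F2 84 A0 9E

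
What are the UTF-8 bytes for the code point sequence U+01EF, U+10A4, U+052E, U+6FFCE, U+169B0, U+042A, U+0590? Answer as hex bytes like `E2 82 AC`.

U+01EF: 2-byte form → C7 AF.
U+10A4: 3-byte form → E1 82 A4.
U+052E: 2-byte form → D4 AE.
U+6FFCE: 4-byte form → F1 AF BF 8E.
U+169B0: 4-byte form → F0 96 A6 B0.
U+042A: 2-byte form → D0 AA.
U+0590: 2-byte form → D6 90.
Concatenated (19 bytes): C7 AF E1 82 A4 D4 AE F1 AF BF 8E F0 96 A6 B0 D0 AA D6 90.

C7 AF E1 82 A4 D4 AE F1 AF BF 8E F0 96 A6 B0 D0 AA D6 90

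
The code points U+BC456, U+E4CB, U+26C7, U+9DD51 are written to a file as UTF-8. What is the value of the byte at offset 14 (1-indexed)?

1-indexed offset 14 is 0-indexed offset 13.
U+BC456 → 4-byte form F2 BC 91 96 at offsets 0–3.
U+E4CB → 3-byte form EE 93 8B at offsets 4–6.
U+26C7 → 3-byte form E2 9B 87 at offsets 7–9.
U+9DD51 → 4-byte form F2 9D B5 91 at offsets 10–13.
Offset 13 falls in char 4's range; it's byte 4 of F2 9D B5 91 = 0x91.

0x91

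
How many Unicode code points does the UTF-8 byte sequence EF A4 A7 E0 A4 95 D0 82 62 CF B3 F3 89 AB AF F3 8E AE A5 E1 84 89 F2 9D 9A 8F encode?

Byte at offset 0: 0xEF = 11101111 → 3-byte char (#1). Advance 3.
Byte at offset 3: 0xE0 = 11100000 → 3-byte char (#2). Advance 3.
Byte at offset 6: 0xD0 = 11010000 → 2-byte char (#3). Advance 2.
Byte at offset 8: 0x62 = 01100010 → 1-byte char (#4). Advance 1.
Byte at offset 9: 0xCF = 11001111 → 2-byte char (#5). Advance 2.
Byte at offset 11: 0xF3 = 11110011 → 4-byte char (#6). Advance 4.
Byte at offset 15: 0xF3 = 11110011 → 4-byte char (#7). Advance 4.
Byte at offset 19: 0xE1 = 11100001 → 3-byte char (#8). Advance 3.
Byte at offset 22: 0xF2 = 11110010 → 4-byte char (#9). Advance 4.
Reached end at offset 26 after 9 code points.

9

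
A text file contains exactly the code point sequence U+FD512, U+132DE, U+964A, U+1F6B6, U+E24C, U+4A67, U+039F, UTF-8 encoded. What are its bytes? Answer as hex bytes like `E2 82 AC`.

U+FD512: 4-byte form → F3 BD 94 92.
U+132DE: 4-byte form → F0 93 8B 9E.
U+964A: 3-byte form → E9 99 8A.
U+1F6B6: 4-byte form → F0 9F 9A B6.
U+E24C: 3-byte form → EE 89 8C.
U+4A67: 3-byte form → E4 A9 A7.
U+039F: 2-byte form → CE 9F.
Concatenated (23 bytes): F3 BD 94 92 F0 93 8B 9E E9 99 8A F0 9F 9A B6 EE 89 8C E4 A9 A7 CE 9F.

F3 BD 94 92 F0 93 8B 9E E9 99 8A F0 9F 9A B6 EE 89 8C E4 A9 A7 CE 9F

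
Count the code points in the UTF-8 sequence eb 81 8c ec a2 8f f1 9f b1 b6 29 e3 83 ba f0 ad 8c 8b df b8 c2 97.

Byte at offset 0: 0xEB = 11101011 → 3-byte char (#1). Advance 3.
Byte at offset 3: 0xEC = 11101100 → 3-byte char (#2). Advance 3.
Byte at offset 6: 0xF1 = 11110001 → 4-byte char (#3). Advance 4.
Byte at offset 10: 0x29 = 00101001 → 1-byte char (#4). Advance 1.
Byte at offset 11: 0xE3 = 11100011 → 3-byte char (#5). Advance 3.
Byte at offset 14: 0xF0 = 11110000 → 4-byte char (#6). Advance 4.
Byte at offset 18: 0xDF = 11011111 → 2-byte char (#7). Advance 2.
Byte at offset 20: 0xC2 = 11000010 → 2-byte char (#8). Advance 2.
Reached end at offset 22 after 8 code points.

8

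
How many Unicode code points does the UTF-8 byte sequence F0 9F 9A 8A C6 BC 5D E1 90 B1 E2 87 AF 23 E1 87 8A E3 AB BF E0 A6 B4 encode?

9

Byte at offset 0: 0xF0 = 11110000 → 4-byte char (#1). Advance 4.
Byte at offset 4: 0xC6 = 11000110 → 2-byte char (#2). Advance 2.
Byte at offset 6: 0x5D = 01011101 → 1-byte char (#3). Advance 1.
Byte at offset 7: 0xE1 = 11100001 → 3-byte char (#4). Advance 3.
Byte at offset 10: 0xE2 = 11100010 → 3-byte char (#5). Advance 3.
Byte at offset 13: 0x23 = 00100011 → 1-byte char (#6). Advance 1.
Byte at offset 14: 0xE1 = 11100001 → 3-byte char (#7). Advance 3.
Byte at offset 17: 0xE3 = 11100011 → 3-byte char (#8). Advance 3.
Byte at offset 20: 0xE0 = 11100000 → 3-byte char (#9). Advance 3.
Reached end at offset 23 after 9 code points.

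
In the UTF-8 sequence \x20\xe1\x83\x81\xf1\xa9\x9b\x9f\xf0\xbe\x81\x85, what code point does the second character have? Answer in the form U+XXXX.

U+10C1

Offset 0: leading byte 0x20 = 00100000 → 1-byte char #1 = 20.
Offset 1: leading byte 0xE1 = 11100001 → 3-byte char #2 = E1 83 81.
Leading byte 0xE1 = 11100001 matches 1110xxxx → 3-byte sequence.
Byte 1: 0xE1 = 11100001, payload 0001 (4 bits).
Byte 2: 0x83 = 10000011 (10xxxxxx ✓), payload 000011.
Byte 3: 0x81 = 10000001 (10xxxxxx ✓), payload 000001.
Concatenate: 0001000011000001 = 0x10C1 (16 bits → U+10C1).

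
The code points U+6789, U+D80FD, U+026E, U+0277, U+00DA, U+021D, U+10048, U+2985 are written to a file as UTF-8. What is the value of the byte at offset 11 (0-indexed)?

0xC3

U+6789 → 3-byte form E6 9E 89 at offsets 0–2.
U+D80FD → 4-byte form F3 98 83 BD at offsets 3–6.
U+026E → 2-byte form C9 AE at offsets 7–8.
U+0277 → 2-byte form C9 B7 at offsets 9–10.
U+00DA → 2-byte form C3 9A at offsets 11–12.
Offset 11 falls in char 5's range; it's byte 1 of C3 9A = 0xC3.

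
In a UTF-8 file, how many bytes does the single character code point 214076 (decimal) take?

U+3443C = 0x3443C. UTF-8 uses 1 byte below 0x80, 2 below 0x800, 3 below 0x10000, 4 up to 0x10FFFF. 0x3443C is in U+10000–U+10FFFF → 4 bytes.

4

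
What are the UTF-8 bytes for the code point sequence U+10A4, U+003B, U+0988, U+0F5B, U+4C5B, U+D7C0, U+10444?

U+10A4: 3-byte form → E1 82 A4.
U+003B: 1-byte form → 3B.
U+0988: 3-byte form → E0 A6 88.
U+0F5B: 3-byte form → E0 BD 9B.
U+4C5B: 3-byte form → E4 B1 9B.
U+D7C0: 3-byte form → ED 9F 80.
U+10444: 4-byte form → F0 90 91 84.
Concatenated (20 bytes): E1 82 A4 3B E0 A6 88 E0 BD 9B E4 B1 9B ED 9F 80 F0 90 91 84.

E1 82 A4 3B E0 A6 88 E0 BD 9B E4 B1 9B ED 9F 80 F0 90 91 84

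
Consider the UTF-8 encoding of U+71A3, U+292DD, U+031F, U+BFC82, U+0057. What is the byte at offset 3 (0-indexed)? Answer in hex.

U+71A3 → 3-byte form E7 86 A3 at offsets 0–2.
U+292DD → 4-byte form F0 A9 8B 9D at offsets 3–6.
Offset 3 falls in char 2's range; it's byte 1 of F0 A9 8B 9D = 0xF0.

0xF0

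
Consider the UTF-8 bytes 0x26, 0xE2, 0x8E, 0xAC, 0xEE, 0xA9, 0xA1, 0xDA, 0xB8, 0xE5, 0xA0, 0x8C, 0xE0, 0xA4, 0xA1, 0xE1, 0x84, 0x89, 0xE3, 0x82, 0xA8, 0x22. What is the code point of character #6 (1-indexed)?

Offset 0: leading byte 0x26 = 00100110 → 1-byte char #1 = 26.
Offset 1: leading byte 0xE2 = 11100010 → 3-byte char #2 = E2 8E AC.
Offset 4: leading byte 0xEE = 11101110 → 3-byte char #3 = EE A9 A1.
Offset 7: leading byte 0xDA = 11011010 → 2-byte char #4 = DA B8.
Offset 9: leading byte 0xE5 = 11100101 → 3-byte char #5 = E5 A0 8C.
Offset 12: leading byte 0xE0 = 11100000 → 3-byte char #6 = E0 A4 A1.
Leading byte 0xE0 = 11100000 matches 1110xxxx → 3-byte sequence.
Byte 1: 0xE0 = 11100000, payload 0000 (4 bits).
Byte 2: 0xA4 = 10100100 (10xxxxxx ✓), payload 100100.
Byte 3: 0xA1 = 10100001 (10xxxxxx ✓), payload 100001.
Concatenate: 0000100100100001 = 0x921 (16 bits → U+0921).

U+0921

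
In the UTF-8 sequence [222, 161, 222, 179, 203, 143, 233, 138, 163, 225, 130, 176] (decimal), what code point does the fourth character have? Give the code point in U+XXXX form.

Offset 0: leading byte 0xDE = 11011110 → 2-byte char #1 = DE A1.
Offset 2: leading byte 0xDE = 11011110 → 2-byte char #2 = DE B3.
Offset 4: leading byte 0xCB = 11001011 → 2-byte char #3 = CB 8F.
Offset 6: leading byte 0xE9 = 11101001 → 3-byte char #4 = E9 8A A3.
Leading byte 0xE9 = 11101001 matches 1110xxxx → 3-byte sequence.
Byte 1: 0xE9 = 11101001, payload 1001 (4 bits).
Byte 2: 0x8A = 10001010 (10xxxxxx ✓), payload 001010.
Byte 3: 0xA3 = 10100011 (10xxxxxx ✓), payload 100011.
Concatenate: 1001001010100011 = 0x92A3 (16 bits → U+92A3).

U+92A3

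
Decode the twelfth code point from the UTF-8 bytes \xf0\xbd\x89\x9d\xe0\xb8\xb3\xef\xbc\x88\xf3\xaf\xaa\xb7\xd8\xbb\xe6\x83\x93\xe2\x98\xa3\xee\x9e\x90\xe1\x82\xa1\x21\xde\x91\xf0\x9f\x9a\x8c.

U+1F68C

Offset 0: leading byte 0xF0 = 11110000 → 4-byte char #1 = F0 BD 89 9D.
Offset 4: leading byte 0xE0 = 11100000 → 3-byte char #2 = E0 B8 B3.
Offset 7: leading byte 0xEF = 11101111 → 3-byte char #3 = EF BC 88.
Offset 10: leading byte 0xF3 = 11110011 → 4-byte char #4 = F3 AF AA B7.
Offset 14: leading byte 0xD8 = 11011000 → 2-byte char #5 = D8 BB.
Offset 16: leading byte 0xE6 = 11100110 → 3-byte char #6 = E6 83 93.
Offset 19: leading byte 0xE2 = 11100010 → 3-byte char #7 = E2 98 A3.
Offset 22: leading byte 0xEE = 11101110 → 3-byte char #8 = EE 9E 90.
Offset 25: leading byte 0xE1 = 11100001 → 3-byte char #9 = E1 82 A1.
Offset 28: leading byte 0x21 = 00100001 → 1-byte char #10 = 21.
Offset 29: leading byte 0xDE = 11011110 → 2-byte char #11 = DE 91.
Offset 31: leading byte 0xF0 = 11110000 → 4-byte char #12 = F0 9F 9A 8C.
Leading byte 0xF0 = 11110000 matches 11110xxx → 4-byte sequence.
Byte 1: 0xF0 = 11110000, payload 000 (3 bits).
Byte 2: 0x9F = 10011111 (10xxxxxx ✓), payload 011111.
Byte 3: 0x9A = 10011010 (10xxxxxx ✓), payload 011010.
Byte 4: 0x8C = 10001100 (10xxxxxx ✓), payload 001100.
Concatenate: 000011111011010001100 = 0x1F68C (21 bits → U+1F68C).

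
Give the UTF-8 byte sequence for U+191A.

E1 A4 9A

U+191A = 0x191A = 6426 decimal. In range U+0800–U+FFFF → 3-byte form: 1110xxxx 10xxxxxx 10xxxxxx.
Binary (16 bits): 0001100100011010.
Split 4+6+6: 0001 | 100100 | 011010.
Byte 1: 11100001 = 0xE1.
Byte 2: 10100100 = 0xA4.
Byte 3: 10011010 = 0x9A.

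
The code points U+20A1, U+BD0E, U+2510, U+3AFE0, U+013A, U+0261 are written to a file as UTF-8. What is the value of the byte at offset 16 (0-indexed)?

0xA1

U+20A1 → 3-byte form E2 82 A1 at offsets 0–2.
U+BD0E → 3-byte form EB B4 8E at offsets 3–5.
U+2510 → 3-byte form E2 94 90 at offsets 6–8.
U+3AFE0 → 4-byte form F0 BA BF A0 at offsets 9–12.
U+013A → 2-byte form C4 BA at offsets 13–14.
U+0261 → 2-byte form C9 A1 at offsets 15–16.
Offset 16 falls in char 6's range; it's byte 2 of C9 A1 = 0xA1.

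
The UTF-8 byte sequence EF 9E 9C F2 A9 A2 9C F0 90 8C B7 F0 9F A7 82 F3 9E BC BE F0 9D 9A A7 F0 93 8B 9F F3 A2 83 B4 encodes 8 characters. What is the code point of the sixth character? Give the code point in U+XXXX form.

U+1D6A7

Offset 0: leading byte 0xEF = 11101111 → 3-byte char #1 = EF 9E 9C.
Offset 3: leading byte 0xF2 = 11110010 → 4-byte char #2 = F2 A9 A2 9C.
Offset 7: leading byte 0xF0 = 11110000 → 4-byte char #3 = F0 90 8C B7.
Offset 11: leading byte 0xF0 = 11110000 → 4-byte char #4 = F0 9F A7 82.
Offset 15: leading byte 0xF3 = 11110011 → 4-byte char #5 = F3 9E BC BE.
Offset 19: leading byte 0xF0 = 11110000 → 4-byte char #6 = F0 9D 9A A7.
Leading byte 0xF0 = 11110000 matches 11110xxx → 4-byte sequence.
Byte 1: 0xF0 = 11110000, payload 000 (3 bits).
Byte 2: 0x9D = 10011101 (10xxxxxx ✓), payload 011101.
Byte 3: 0x9A = 10011010 (10xxxxxx ✓), payload 011010.
Byte 4: 0xA7 = 10100111 (10xxxxxx ✓), payload 100111.
Concatenate: 000011101011010100111 = 0x1D6A7 (21 bits → U+1D6A7).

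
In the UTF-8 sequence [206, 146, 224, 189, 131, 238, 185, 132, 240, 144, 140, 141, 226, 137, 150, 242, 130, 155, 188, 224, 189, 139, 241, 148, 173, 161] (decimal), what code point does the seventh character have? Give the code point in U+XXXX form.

Offset 0: leading byte 0xCE = 11001110 → 2-byte char #1 = CE 92.
Offset 2: leading byte 0xE0 = 11100000 → 3-byte char #2 = E0 BD 83.
Offset 5: leading byte 0xEE = 11101110 → 3-byte char #3 = EE B9 84.
Offset 8: leading byte 0xF0 = 11110000 → 4-byte char #4 = F0 90 8C 8D.
Offset 12: leading byte 0xE2 = 11100010 → 3-byte char #5 = E2 89 96.
Offset 15: leading byte 0xF2 = 11110010 → 4-byte char #6 = F2 82 9B BC.
Offset 19: leading byte 0xE0 = 11100000 → 3-byte char #7 = E0 BD 8B.
Leading byte 0xE0 = 11100000 matches 1110xxxx → 3-byte sequence.
Byte 1: 0xE0 = 11100000, payload 0000 (4 bits).
Byte 2: 0xBD = 10111101 (10xxxxxx ✓), payload 111101.
Byte 3: 0x8B = 10001011 (10xxxxxx ✓), payload 001011.
Concatenate: 0000111101001011 = 0xF4B (16 bits → U+0F4B).

U+0F4B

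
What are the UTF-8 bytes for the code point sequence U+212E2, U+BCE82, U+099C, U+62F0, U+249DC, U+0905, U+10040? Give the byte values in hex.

F0 A1 8B A2 F2 BC BA 82 E0 A6 9C E6 8B B0 F0 A4 A7 9C E0 A4 85 F0 90 81 80

U+212E2: 4-byte form → F0 A1 8B A2.
U+BCE82: 4-byte form → F2 BC BA 82.
U+099C: 3-byte form → E0 A6 9C.
U+62F0: 3-byte form → E6 8B B0.
U+249DC: 4-byte form → F0 A4 A7 9C.
U+0905: 3-byte form → E0 A4 85.
U+10040: 4-byte form → F0 90 81 80.
Concatenated (25 bytes): F0 A1 8B A2 F2 BC BA 82 E0 A6 9C E6 8B B0 F0 A4 A7 9C E0 A4 85 F0 90 81 80.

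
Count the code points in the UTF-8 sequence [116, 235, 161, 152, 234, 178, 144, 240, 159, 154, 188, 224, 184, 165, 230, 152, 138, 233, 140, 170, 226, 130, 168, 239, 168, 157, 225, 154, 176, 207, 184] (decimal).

11

Byte at offset 0: 0x74 = 01110100 → 1-byte char (#1). Advance 1.
Byte at offset 1: 0xEB = 11101011 → 3-byte char (#2). Advance 3.
Byte at offset 4: 0xEA = 11101010 → 3-byte char (#3). Advance 3.
Byte at offset 7: 0xF0 = 11110000 → 4-byte char (#4). Advance 4.
Byte at offset 11: 0xE0 = 11100000 → 3-byte char (#5). Advance 3.
Byte at offset 14: 0xE6 = 11100110 → 3-byte char (#6). Advance 3.
Byte at offset 17: 0xE9 = 11101001 → 3-byte char (#7). Advance 3.
Byte at offset 20: 0xE2 = 11100010 → 3-byte char (#8). Advance 3.
Byte at offset 23: 0xEF = 11101111 → 3-byte char (#9). Advance 3.
Byte at offset 26: 0xE1 = 11100001 → 3-byte char (#10). Advance 3.
Byte at offset 29: 0xCF = 11001111 → 2-byte char (#11). Advance 2.
Reached end at offset 31 after 11 code points.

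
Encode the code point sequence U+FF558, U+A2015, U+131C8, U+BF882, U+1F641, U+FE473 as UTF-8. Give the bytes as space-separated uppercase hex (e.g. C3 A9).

U+FF558: 4-byte form → F3 BF 95 98.
U+A2015: 4-byte form → F2 A2 80 95.
U+131C8: 4-byte form → F0 93 87 88.
U+BF882: 4-byte form → F2 BF A2 82.
U+1F641: 4-byte form → F0 9F 99 81.
U+FE473: 4-byte form → F3 BE 91 B3.
Concatenated (24 bytes): F3 BF 95 98 F2 A2 80 95 F0 93 87 88 F2 BF A2 82 F0 9F 99 81 F3 BE 91 B3.

F3 BF 95 98 F2 A2 80 95 F0 93 87 88 F2 BF A2 82 F0 9F 99 81 F3 BE 91 B3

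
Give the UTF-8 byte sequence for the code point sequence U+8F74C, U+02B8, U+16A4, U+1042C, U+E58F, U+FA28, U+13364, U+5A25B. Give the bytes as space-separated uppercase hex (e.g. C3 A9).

F2 8F 9D 8C CA B8 E1 9A A4 F0 90 90 AC EE 96 8F EF A8 A8 F0 93 8D A4 F1 9A 89 9B

U+8F74C: 4-byte form → F2 8F 9D 8C.
U+02B8: 2-byte form → CA B8.
U+16A4: 3-byte form → E1 9A A4.
U+1042C: 4-byte form → F0 90 90 AC.
U+E58F: 3-byte form → EE 96 8F.
U+FA28: 3-byte form → EF A8 A8.
U+13364: 4-byte form → F0 93 8D A4.
U+5A25B: 4-byte form → F1 9A 89 9B.
Concatenated (27 bytes): F2 8F 9D 8C CA B8 E1 9A A4 F0 90 90 AC EE 96 8F EF A8 A8 F0 93 8D A4 F1 9A 89 9B.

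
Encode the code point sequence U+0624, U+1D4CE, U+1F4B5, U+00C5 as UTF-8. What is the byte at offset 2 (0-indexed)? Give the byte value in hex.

0xF0

U+0624 → 2-byte form D8 A4 at offsets 0–1.
U+1D4CE → 4-byte form F0 9D 93 8E at offsets 2–5.
Offset 2 falls in char 2's range; it's byte 1 of F0 9D 93 8E = 0xF0.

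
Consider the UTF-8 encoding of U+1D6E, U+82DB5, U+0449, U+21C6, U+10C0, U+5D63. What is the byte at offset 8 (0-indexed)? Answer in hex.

U+1D6E → 3-byte form E1 B5 AE at offsets 0–2.
U+82DB5 → 4-byte form F2 82 B6 B5 at offsets 3–6.
U+0449 → 2-byte form D1 89 at offsets 7–8.
Offset 8 falls in char 3's range; it's byte 2 of D1 89 = 0x89.

0x89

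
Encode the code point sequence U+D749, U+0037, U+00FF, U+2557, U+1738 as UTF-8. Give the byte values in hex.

ED 9D 89 37 C3 BF E2 95 97 E1 9C B8

U+D749: 3-byte form → ED 9D 89.
U+0037: 1-byte form → 37.
U+00FF: 2-byte form → C3 BF.
U+2557: 3-byte form → E2 95 97.
U+1738: 3-byte form → E1 9C B8.
Concatenated (12 bytes): ED 9D 89 37 C3 BF E2 95 97 E1 9C B8.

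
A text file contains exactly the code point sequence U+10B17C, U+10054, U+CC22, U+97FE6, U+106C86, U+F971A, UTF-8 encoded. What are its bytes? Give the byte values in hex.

U+10B17C: 4-byte form → F4 8B 85 BC.
U+10054: 4-byte form → F0 90 81 94.
U+CC22: 3-byte form → EC B0 A2.
U+97FE6: 4-byte form → F2 97 BF A6.
U+106C86: 4-byte form → F4 86 B2 86.
U+F971A: 4-byte form → F3 B9 9C 9A.
Concatenated (23 bytes): F4 8B 85 BC F0 90 81 94 EC B0 A2 F2 97 BF A6 F4 86 B2 86 F3 B9 9C 9A.

F4 8B 85 BC F0 90 81 94 EC B0 A2 F2 97 BF A6 F4 86 B2 86 F3 B9 9C 9A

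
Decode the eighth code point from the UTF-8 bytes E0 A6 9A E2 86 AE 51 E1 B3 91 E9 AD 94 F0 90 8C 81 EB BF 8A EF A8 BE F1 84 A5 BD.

Offset 0: leading byte 0xE0 = 11100000 → 3-byte char #1 = E0 A6 9A.
Offset 3: leading byte 0xE2 = 11100010 → 3-byte char #2 = E2 86 AE.
Offset 6: leading byte 0x51 = 01010001 → 1-byte char #3 = 51.
Offset 7: leading byte 0xE1 = 11100001 → 3-byte char #4 = E1 B3 91.
Offset 10: leading byte 0xE9 = 11101001 → 3-byte char #5 = E9 AD 94.
Offset 13: leading byte 0xF0 = 11110000 → 4-byte char #6 = F0 90 8C 81.
Offset 17: leading byte 0xEB = 11101011 → 3-byte char #7 = EB BF 8A.
Offset 20: leading byte 0xEF = 11101111 → 3-byte char #8 = EF A8 BE.
Leading byte 0xEF = 11101111 matches 1110xxxx → 3-byte sequence.
Byte 1: 0xEF = 11101111, payload 1111 (4 bits).
Byte 2: 0xA8 = 10101000 (10xxxxxx ✓), payload 101000.
Byte 3: 0xBE = 10111110 (10xxxxxx ✓), payload 111110.
Concatenate: 1111101000111110 = 0xFA3E (16 bits → U+FA3E).

U+FA3E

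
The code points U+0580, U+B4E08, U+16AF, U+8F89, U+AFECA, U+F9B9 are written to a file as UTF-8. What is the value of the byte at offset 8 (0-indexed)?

0xAF

U+0580 → 2-byte form D6 80 at offsets 0–1.
U+B4E08 → 4-byte form F2 B4 B8 88 at offsets 2–5.
U+16AF → 3-byte form E1 9A AF at offsets 6–8.
Offset 8 falls in char 3's range; it's byte 3 of E1 9A AF = 0xAF.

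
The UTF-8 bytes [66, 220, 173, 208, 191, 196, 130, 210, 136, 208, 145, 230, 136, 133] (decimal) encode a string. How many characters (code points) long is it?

Byte at offset 0: 0x42 = 01000010 → 1-byte char (#1). Advance 1.
Byte at offset 1: 0xDC = 11011100 → 2-byte char (#2). Advance 2.
Byte at offset 3: 0xD0 = 11010000 → 2-byte char (#3). Advance 2.
Byte at offset 5: 0xC4 = 11000100 → 2-byte char (#4). Advance 2.
Byte at offset 7: 0xD2 = 11010010 → 2-byte char (#5). Advance 2.
Byte at offset 9: 0xD0 = 11010000 → 2-byte char (#6). Advance 2.
Byte at offset 11: 0xE6 = 11100110 → 3-byte char (#7). Advance 3.
Reached end at offset 14 after 7 code points.

7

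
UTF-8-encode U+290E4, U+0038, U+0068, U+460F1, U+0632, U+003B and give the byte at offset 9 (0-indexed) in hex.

0xB1

U+290E4 → 4-byte form F0 A9 83 A4 at offsets 0–3.
U+0038 → 1-byte form 38 at offsets 4–4.
U+0068 → 1-byte form 68 at offsets 5–5.
U+460F1 → 4-byte form F1 86 83 B1 at offsets 6–9.
Offset 9 falls in char 4's range; it's byte 4 of F1 86 83 B1 = 0xB1.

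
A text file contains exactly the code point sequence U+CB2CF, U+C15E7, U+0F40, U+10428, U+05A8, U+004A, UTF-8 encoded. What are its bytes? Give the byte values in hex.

F3 8B 8B 8F F3 81 97 A7 E0 BD 80 F0 90 90 A8 D6 A8 4A

U+CB2CF: 4-byte form → F3 8B 8B 8F.
U+C15E7: 4-byte form → F3 81 97 A7.
U+0F40: 3-byte form → E0 BD 80.
U+10428: 4-byte form → F0 90 90 A8.
U+05A8: 2-byte form → D6 A8.
U+004A: 1-byte form → 4A.
Concatenated (18 bytes): F3 8B 8B 8F F3 81 97 A7 E0 BD 80 F0 90 90 A8 D6 A8 4A.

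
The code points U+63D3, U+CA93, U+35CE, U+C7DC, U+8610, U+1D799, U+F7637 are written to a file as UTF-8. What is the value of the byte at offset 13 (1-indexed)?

0xE8

1-indexed offset 13 is 0-indexed offset 12.
U+63D3 → 3-byte form E6 8F 93 at offsets 0–2.
U+CA93 → 3-byte form EC AA 93 at offsets 3–5.
U+35CE → 3-byte form E3 97 8E at offsets 6–8.
U+C7DC → 3-byte form EC 9F 9C at offsets 9–11.
U+8610 → 3-byte form E8 98 90 at offsets 12–14.
Offset 12 falls in char 5's range; it's byte 1 of E8 98 90 = 0xE8.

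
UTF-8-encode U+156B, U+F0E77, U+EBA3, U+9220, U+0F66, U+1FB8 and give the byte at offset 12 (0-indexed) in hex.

0xA0

U+156B → 3-byte form E1 95 AB at offsets 0–2.
U+F0E77 → 4-byte form F3 B0 B9 B7 at offsets 3–6.
U+EBA3 → 3-byte form EE AE A3 at offsets 7–9.
U+9220 → 3-byte form E9 88 A0 at offsets 10–12.
Offset 12 falls in char 4's range; it's byte 3 of E9 88 A0 = 0xA0.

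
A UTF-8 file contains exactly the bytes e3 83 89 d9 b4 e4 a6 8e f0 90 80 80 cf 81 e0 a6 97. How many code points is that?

6

Byte at offset 0: 0xE3 = 11100011 → 3-byte char (#1). Advance 3.
Byte at offset 3: 0xD9 = 11011001 → 2-byte char (#2). Advance 2.
Byte at offset 5: 0xE4 = 11100100 → 3-byte char (#3). Advance 3.
Byte at offset 8: 0xF0 = 11110000 → 4-byte char (#4). Advance 4.
Byte at offset 12: 0xCF = 11001111 → 2-byte char (#5). Advance 2.
Byte at offset 14: 0xE0 = 11100000 → 3-byte char (#6). Advance 3.
Reached end at offset 17 after 6 code points.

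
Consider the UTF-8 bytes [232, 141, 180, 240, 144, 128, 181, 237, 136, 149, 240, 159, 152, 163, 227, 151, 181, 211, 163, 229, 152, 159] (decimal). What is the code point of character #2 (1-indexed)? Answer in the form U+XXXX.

Offset 0: leading byte 0xE8 = 11101000 → 3-byte char #1 = E8 8D B4.
Offset 3: leading byte 0xF0 = 11110000 → 4-byte char #2 = F0 90 80 B5.
Leading byte 0xF0 = 11110000 matches 11110xxx → 4-byte sequence.
Byte 1: 0xF0 = 11110000, payload 000 (3 bits).
Byte 2: 0x90 = 10010000 (10xxxxxx ✓), payload 010000.
Byte 3: 0x80 = 10000000 (10xxxxxx ✓), payload 000000.
Byte 4: 0xB5 = 10110101 (10xxxxxx ✓), payload 110101.
Concatenate: 000010000000000110101 = 0x10035 (21 bits → U+10035).

U+10035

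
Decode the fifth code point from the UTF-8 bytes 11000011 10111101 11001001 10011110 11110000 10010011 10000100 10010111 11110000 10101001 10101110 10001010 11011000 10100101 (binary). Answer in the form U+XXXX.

Offset 0: leading byte 0xC3 = 11000011 → 2-byte char #1 = C3 BD.
Offset 2: leading byte 0xC9 = 11001001 → 2-byte char #2 = C9 9E.
Offset 4: leading byte 0xF0 = 11110000 → 4-byte char #3 = F0 93 84 97.
Offset 8: leading byte 0xF0 = 11110000 → 4-byte char #4 = F0 A9 AE 8A.
Offset 12: leading byte 0xD8 = 11011000 → 2-byte char #5 = D8 A5.
Leading byte 0xD8 = 11011000 matches 110xxxxx → 2-byte sequence.
Byte 1: 0xD8 = 11011000, payload 11000 (5 bits).
Byte 2: 0xA5 = 10100101 (10xxxxxx ✓), payload 100101.
Concatenate: 11000100101 = 0x625 (11 bits → U+0625).

U+0625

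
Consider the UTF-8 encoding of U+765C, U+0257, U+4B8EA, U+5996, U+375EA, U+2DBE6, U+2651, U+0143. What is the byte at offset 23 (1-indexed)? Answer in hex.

1-indexed offset 23 is 0-indexed offset 22.
U+765C → 3-byte form E7 99 9C at offsets 0–2.
U+0257 → 2-byte form C9 97 at offsets 3–4.
U+4B8EA → 4-byte form F1 8B A3 AA at offsets 5–8.
U+5996 → 3-byte form E5 A6 96 at offsets 9–11.
U+375EA → 4-byte form F0 B7 97 AA at offsets 12–15.
U+2DBE6 → 4-byte form F0 AD AF A6 at offsets 16–19.
U+2651 → 3-byte form E2 99 91 at offsets 20–22.
Offset 22 falls in char 7's range; it's byte 3 of E2 99 91 = 0x91.

0x91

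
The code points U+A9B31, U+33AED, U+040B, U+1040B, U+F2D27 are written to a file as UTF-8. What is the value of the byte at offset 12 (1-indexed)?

0x90

1-indexed offset 12 is 0-indexed offset 11.
U+A9B31 → 4-byte form F2 A9 AC B1 at offsets 0–3.
U+33AED → 4-byte form F0 B3 AB AD at offsets 4–7.
U+040B → 2-byte form D0 8B at offsets 8–9.
U+1040B → 4-byte form F0 90 90 8B at offsets 10–13.
Offset 11 falls in char 4's range; it's byte 2 of F0 90 90 8B = 0x90.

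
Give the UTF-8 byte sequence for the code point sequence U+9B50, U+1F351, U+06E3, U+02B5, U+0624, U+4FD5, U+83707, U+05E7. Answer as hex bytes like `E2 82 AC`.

E9 AD 90 F0 9F 8D 91 DB A3 CA B5 D8 A4 E4 BF 95 F2 83 9C 87 D7 A7

U+9B50: 3-byte form → E9 AD 90.
U+1F351: 4-byte form → F0 9F 8D 91.
U+06E3: 2-byte form → DB A3.
U+02B5: 2-byte form → CA B5.
U+0624: 2-byte form → D8 A4.
U+4FD5: 3-byte form → E4 BF 95.
U+83707: 4-byte form → F2 83 9C 87.
U+05E7: 2-byte form → D7 A7.
Concatenated (22 bytes): E9 AD 90 F0 9F 8D 91 DB A3 CA B5 D8 A4 E4 BF 95 F2 83 9C 87 D7 A7.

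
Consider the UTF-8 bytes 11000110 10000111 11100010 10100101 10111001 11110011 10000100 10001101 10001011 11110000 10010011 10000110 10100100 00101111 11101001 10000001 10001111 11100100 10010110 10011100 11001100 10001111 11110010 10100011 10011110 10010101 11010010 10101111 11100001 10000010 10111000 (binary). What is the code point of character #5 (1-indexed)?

U+002F

Offset 0: leading byte 0xC6 = 11000110 → 2-byte char #1 = C6 87.
Offset 2: leading byte 0xE2 = 11100010 → 3-byte char #2 = E2 A5 B9.
Offset 5: leading byte 0xF3 = 11110011 → 4-byte char #3 = F3 84 8D 8B.
Offset 9: leading byte 0xF0 = 11110000 → 4-byte char #4 = F0 93 86 A4.
Offset 13: leading byte 0x2F = 00101111 → 1-byte char #5 = 2F.
Leading byte 0x2F = 00101111 matches 0xxxxxxx → 1-byte sequence.
Byte 1: 0x2F = 00101111, payload 0101111 (7 bits).
Concatenate: 0101111 = 0x2F (7 bits → U+002F).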